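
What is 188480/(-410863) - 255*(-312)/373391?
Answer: -37688475400/153412546433 ≈ -0.24567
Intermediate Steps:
188480/(-410863) - 255*(-312)/373391 = 188480*(-1/410863) + 79560*(1/373391) = -188480/410863 + 79560/373391 = -37688475400/153412546433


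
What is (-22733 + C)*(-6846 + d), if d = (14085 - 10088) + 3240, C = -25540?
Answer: -18874743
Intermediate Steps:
d = 7237 (d = 3997 + 3240 = 7237)
(-22733 + C)*(-6846 + d) = (-22733 - 25540)*(-6846 + 7237) = -48273*391 = -18874743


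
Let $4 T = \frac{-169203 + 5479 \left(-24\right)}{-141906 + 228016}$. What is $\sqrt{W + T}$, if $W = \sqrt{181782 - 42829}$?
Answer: $\frac{\sqrt{-25893190890 + 29659728400 \sqrt{138953}}}{172220} \approx 19.284$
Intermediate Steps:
$W = \sqrt{138953} \approx 372.76$
$T = - \frac{300699}{344440}$ ($T = \frac{\left(-169203 + 5479 \left(-24\right)\right) \frac{1}{-141906 + 228016}}{4} = \frac{\left(-169203 - 131496\right) \frac{1}{86110}}{4} = \frac{\left(-300699\right) \frac{1}{86110}}{4} = \frac{1}{4} \left(- \frac{300699}{86110}\right) = - \frac{300699}{344440} \approx -0.87301$)
$\sqrt{W + T} = \sqrt{\sqrt{138953} - \frac{300699}{344440}} = \sqrt{- \frac{300699}{344440} + \sqrt{138953}}$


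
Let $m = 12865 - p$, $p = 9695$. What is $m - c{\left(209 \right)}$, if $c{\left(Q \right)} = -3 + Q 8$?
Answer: $1501$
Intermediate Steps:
$m = 3170$ ($m = 12865 - 9695 = 3170$)
$c{\left(Q \right)} = -3 + 8 Q$
$m - c{\left(209 \right)} = 3170 - \left(-3 + 8 \cdot 209\right) = 3170 - \left(-3 + 1672\right) = 3170 - 1669 = 1501$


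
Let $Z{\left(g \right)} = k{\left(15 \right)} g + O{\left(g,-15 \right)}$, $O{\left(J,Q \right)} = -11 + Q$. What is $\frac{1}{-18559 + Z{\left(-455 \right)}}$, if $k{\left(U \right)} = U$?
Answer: $- \frac{1}{25410} \approx -3.9355 \cdot 10^{-5}$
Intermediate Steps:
$Z{\left(g \right)} = -26 + 15 g$ ($Z{\left(g \right)} = 15 g - 26 = -26 + 15 g$)
$\frac{1}{-18559 + Z{\left(-455 \right)}} = \frac{1}{-18559 + \left(-26 + 15 \left(-455\right)\right)} = \frac{1}{-18559 - 6851} = \frac{1}{-25410} = - \frac{1}{25410}$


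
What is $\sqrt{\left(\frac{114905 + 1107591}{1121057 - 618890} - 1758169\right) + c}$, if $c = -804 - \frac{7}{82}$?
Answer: $\frac{i \sqrt{2982515003509361161746}}{41177694} \approx 1326.3 i$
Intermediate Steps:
$c = - \frac{65935}{82}$ ($c = -804 - \frac{7}{82} = - \frac{65935}{82} \approx -804.08$)
$\sqrt{\left(\frac{114905 + 1107591}{1121057 - 618890} - 1758169\right) + c} = \sqrt{\left(\frac{114905 + 1107591}{1121057 - 618890} - 1758169\right) - \frac{65935}{82}} = \sqrt{\left(\frac{1222496}{502167} - 1758169\right) - \frac{65935}{82}} = \sqrt{- \frac{882893229727}{502167} - \frac{65935}{82}} = \sqrt{- \frac{72430355218759}{41177694}} = \frac{i \sqrt{2982515003509361161746}}{41177694}$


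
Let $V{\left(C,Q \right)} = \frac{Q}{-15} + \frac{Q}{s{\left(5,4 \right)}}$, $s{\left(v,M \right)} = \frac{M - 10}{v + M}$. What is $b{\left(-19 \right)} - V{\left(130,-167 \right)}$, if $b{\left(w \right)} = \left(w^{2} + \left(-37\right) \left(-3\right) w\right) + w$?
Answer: $- \frac{60859}{30} \approx -2028.6$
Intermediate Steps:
$s{\left(v,M \right)} = \frac{-10 + M}{M + v}$
$b{\left(w \right)} = w^{2} + 112 w$ ($b{\left(w \right)} = \left(w^{2} + 111 w\right) + w = w^{2} + 112 w$)
$V{\left(C,Q \right)} = - \frac{47 Q}{30}$ ($V{\left(C,Q \right)} = \frac{Q}{-15} + \frac{Q}{\frac{1}{4 + 5} \left(-10 + 4\right)} = Q \left(- \frac{1}{15}\right) + \frac{Q}{\frac{1}{9} \left(-6\right)} = - \frac{Q}{15} + \frac{Q}{\frac{1}{9} \left(-6\right)} = - \frac{Q}{15} + \frac{Q}{- \frac{2}{3}} = - \frac{Q}{15} + Q \left(- \frac{3}{2}\right) = - \frac{Q}{15} - \frac{3 Q}{2} = - \frac{47 Q}{30}$)
$b{\left(-19 \right)} - V{\left(130,-167 \right)} = - 19 \left(112 - 19\right) - \left(- \frac{47}{30}\right) \left(-167\right) = \left(-19\right) 93 - \frac{7849}{30} = -1767 - \frac{7849}{30} = - \frac{60859}{30}$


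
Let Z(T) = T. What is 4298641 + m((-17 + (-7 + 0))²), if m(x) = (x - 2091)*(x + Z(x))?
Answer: 2553361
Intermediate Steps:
m(x) = 2*x*(-2091 + x) (m(x) = (x - 2091)*(x + x) = (-2091 + x)*(2*x) = 2*x*(-2091 + x))
4298641 + m((-17 + (-7 + 0))²) = 4298641 + 2*(-17 + (-7 + 0))²*(-2091 + (-17 + (-7 + 0))²) = 4298641 + 2*(-17 - 7)²*(-2091 + (-17 - 7)²) = 4298641 + 2*(-24)²*(-2091 + (-24)²) = 4298641 + 2*576*(-2091 + 576) = 4298641 + 2*576*(-1515) = 4298641 - 1745280 = 2553361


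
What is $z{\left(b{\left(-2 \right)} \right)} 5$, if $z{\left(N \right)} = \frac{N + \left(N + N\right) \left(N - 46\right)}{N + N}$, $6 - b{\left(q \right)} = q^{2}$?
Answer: $- \frac{435}{2} \approx -217.5$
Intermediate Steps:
$b{\left(q \right)} = 6 - q^{2}$
$z{\left(N \right)} = \frac{N + 2 N \left(-46 + N\right)}{2 N}$
$z{\left(b{\left(-2 \right)} \right)} 5 = \left(- \frac{91}{2} + \left(6 - \left(-2\right)^{2}\right)\right) 5 = \left(- \frac{91}{2} + \left(6 - 4\right)\right) 5 = \left(- \frac{91}{2} + 2\right) 5 = \left(- \frac{87}{2}\right) 5 = - \frac{435}{2}$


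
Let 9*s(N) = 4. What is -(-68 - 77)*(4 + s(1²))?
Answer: 5800/9 ≈ 644.44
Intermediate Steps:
s(N) = 4/9 (s(N) = (⅑)*4 = 4/9)
-(-68 - 77)*(4 + s(1²)) = -(-68 - 77)*(4 + 4/9) = -(-145)*40/9 = -1*(-5800/9) = 5800/9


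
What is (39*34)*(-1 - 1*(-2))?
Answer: 1326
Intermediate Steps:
(39*34)*(-1 - 1*(-2)) = 1326*(-1 + 2) = 1326*1 = 1326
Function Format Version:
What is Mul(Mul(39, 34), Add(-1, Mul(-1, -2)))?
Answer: 1326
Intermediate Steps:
Mul(Mul(39, 34), Add(-1, Mul(-1, -2))) = Mul(1326, Add(-1, 2)) = Mul(1326, 1) = 1326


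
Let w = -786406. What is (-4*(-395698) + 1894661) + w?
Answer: 2691047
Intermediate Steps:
(-4*(-395698) + 1894661) + w = (-4*(-395698) + 1894661) - 786406 = (1582792 + 1894661) - 786406 = 3477453 - 786406 = 2691047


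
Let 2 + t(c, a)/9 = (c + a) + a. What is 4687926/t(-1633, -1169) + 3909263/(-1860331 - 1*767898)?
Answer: -4153575526715/31325861451 ≈ -132.59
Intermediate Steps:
t(c, a) = -18 + 9*c + 18*a (t(c, a) = -18 + 9*((c + a) + a) = -18 + 9*((a + c) + a) = -18 + 9*(c + 2*a) = -18 + (9*c + 18*a) = -18 + 9*c + 18*a)
4687926/t(-1633, -1169) + 3909263/(-1860331 - 1*767898) = 4687926/(-18 + 9*(-1633) + 18*(-1169)) + 3909263/(-1860331 - 1*767898) = 4687926/(-18 - 14697 - 21042) + 3909263/(-1860331 - 767898) = 4687926/(-35757) + 3909263/(-2628229) = 4687926*(-1/35757) + 3909263*(-1/2628229) = -1562642/11919 - 3909263/2628229 = -4153575526715/31325861451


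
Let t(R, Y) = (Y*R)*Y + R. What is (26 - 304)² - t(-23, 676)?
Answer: 10587755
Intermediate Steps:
t(R, Y) = R + R*Y² (t(R, Y) = (R*Y)*Y + R = R*Y² + R = R + R*Y²)
(26 - 304)² - t(-23, 676) = (26 - 304)² - (-23)*(1 + 676²) = (-278)² - (-23)*(1 + 456976) = 77284 - (-23)*456977 = 77284 - 1*(-10510471) = 77284 + 10510471 = 10587755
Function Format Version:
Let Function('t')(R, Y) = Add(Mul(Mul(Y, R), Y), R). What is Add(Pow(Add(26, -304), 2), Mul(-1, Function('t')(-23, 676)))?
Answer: 10587755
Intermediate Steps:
Function('t')(R, Y) = Add(R, Mul(R, Pow(Y, 2))) (Function('t')(R, Y) = Add(Mul(Mul(R, Y), Y), R) = Add(Mul(R, Pow(Y, 2)), R) = Add(R, Mul(R, Pow(Y, 2))))
Add(Pow(Add(26, -304), 2), Mul(-1, Function('t')(-23, 676))) = Add(Pow(Add(26, -304), 2), Mul(-1, Mul(-23, Add(1, Pow(676, 2))))) = Add(Pow(-278, 2), Mul(-1, Mul(-23, Add(1, 456976)))) = Add(77284, Mul(-1, Mul(-23, 456977))) = Add(77284, Mul(-1, -10510471)) = Add(77284, 10510471) = 10587755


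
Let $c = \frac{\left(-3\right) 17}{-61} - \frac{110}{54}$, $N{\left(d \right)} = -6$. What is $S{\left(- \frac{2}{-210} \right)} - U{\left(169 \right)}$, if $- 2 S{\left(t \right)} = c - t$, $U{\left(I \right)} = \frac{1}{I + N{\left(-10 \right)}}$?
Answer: $\frac{11258687}{18792270} \approx 0.59911$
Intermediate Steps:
$U{\left(I \right)} = \frac{1}{-6 + I}$ ($U{\left(I \right)} = \frac{1}{I - 6} = \frac{1}{-6 + I}$)
$c = - \frac{1978}{1647}$ ($c = \left(-51\right) \left(- \frac{1}{61}\right) - \frac{55}{27} = \frac{51}{61} - \frac{55}{27} = - \frac{1978}{1647} \approx -1.201$)
$S{\left(t \right)} = \frac{989}{1647} + \frac{t}{2}$ ($S{\left(t \right)} = - \frac{- \frac{1978}{1647} - t}{2} = \frac{989}{1647} + \frac{t}{2}$)
$S{\left(- \frac{2}{-210} \right)} - U{\left(169 \right)} = \left(\frac{989}{1647} + \frac{\left(-2\right) \frac{1}{-210}}{2}\right) - \frac{1}{-6 + 169} = \left(\frac{989}{1647} + \frac{\left(-2\right) \left(- \frac{1}{210}\right)}{2}\right) - \frac{1}{163} = \left(\frac{989}{1647} + \frac{1}{2} \cdot \frac{1}{105}\right) - \frac{1}{163} = \left(\frac{989}{1647} + \frac{1}{210}\right) - \frac{1}{163} = \frac{69779}{115290} - \frac{1}{163} = \frac{11258687}{18792270}$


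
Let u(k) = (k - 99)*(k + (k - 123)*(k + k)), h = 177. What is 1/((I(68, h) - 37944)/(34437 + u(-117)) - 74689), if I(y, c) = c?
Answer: -4023617/300519917524 ≈ -1.3389e-5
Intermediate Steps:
u(k) = (-99 + k)*(k + 2*k*(-123 + k)) (u(k) = (-99 + k)*(k + (-123 + k)*(2*k)) = (-99 + k)*(k + 2*k*(-123 + k)))
1/((I(68, h) - 37944)/(34437 + u(-117)) - 74689) = 1/((177 - 37944)/(34437 - 117*(24255 - 443*(-117) + 2*(-117)**2)) - 74689) = 1/(-37767/(34437 - 117*(24255 + 51831 + 2*13689)) - 74689) = 1/(-37767/(34437 - 117*(24255 + 51831 + 27378)) - 74689) = 1/(-37767/(34437 - 117*103464) - 74689) = 1/(-37767/(34437 - 12105288) - 74689) = 1/(-37767/(-12070851) - 74689) = 1/(-37767*(-1/12070851) - 74689) = 1/(12589/4023617 - 74689) = 1/(-300519917524/4023617) = -4023617/300519917524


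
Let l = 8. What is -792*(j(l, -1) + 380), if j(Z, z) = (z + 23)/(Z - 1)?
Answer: -2124144/7 ≈ -3.0345e+5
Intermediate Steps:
j(Z, z) = (23 + z)/(-1 + Z)
-792*(j(l, -1) + 380) = -792*((23 - 1)/(-1 + 8) + 380) = -792*(22/7 + 380) = -792*2682/7 = -2124144/7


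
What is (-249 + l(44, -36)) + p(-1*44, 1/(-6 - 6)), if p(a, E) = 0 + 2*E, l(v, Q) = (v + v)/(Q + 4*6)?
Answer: -513/2 ≈ -256.50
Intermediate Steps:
l(v, Q) = 2*v/(24 + Q) (l(v, Q) = (2*v)/(Q + 24) = (2*v)/(24 + Q) = 2*v/(24 + Q))
p(a, E) = 2*E
(-249 + l(44, -36)) + p(-1*44, 1/(-6 - 6)) = (-249 + 2*44/(24 - 36)) + 2/(-6 - 6) = (-249 + 2*44/(-12)) + 2/(-12) = (-249 + 2*44*(-1/12)) + 2*(-1/12) = (-249 - 22/3) - ⅙ = -769/3 - ⅙ = -513/2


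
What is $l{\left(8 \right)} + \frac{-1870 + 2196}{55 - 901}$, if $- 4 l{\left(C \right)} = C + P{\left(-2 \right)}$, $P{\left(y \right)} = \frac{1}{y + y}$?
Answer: $- \frac{15721}{6768} \approx -2.3228$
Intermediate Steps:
$P{\left(y \right)} = \frac{1}{2 y}$
$l{\left(C \right)} = \frac{1}{16} - \frac{C}{4}$ ($l{\left(C \right)} = - \frac{C + \frac{1}{2 \left(-2\right)}}{4} = - \frac{C + \frac{1}{2} \left(- \frac{1}{2}\right)}{4} = - \frac{C - \frac{1}{4}}{4} = - \frac{- \frac{1}{4} + C}{4} = \frac{1}{16} - \frac{C}{4}$)
$l{\left(8 \right)} + \frac{-1870 + 2196}{55 - 901} = \left(\frac{1}{16} - 2\right) + \frac{-1870 + 2196}{55 - 901} = \left(\frac{1}{16} - 2\right) + \frac{326}{-846} = - \frac{31}{16} + 326 \left(- \frac{1}{846}\right) = - \frac{31}{16} - \frac{163}{423} = - \frac{15721}{6768}$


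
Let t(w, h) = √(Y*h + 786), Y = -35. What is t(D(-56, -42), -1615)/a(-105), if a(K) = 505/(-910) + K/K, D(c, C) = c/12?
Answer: 182*√57311/81 ≈ 537.90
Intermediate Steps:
D(c, C) = c/12 (D(c, C) = c*(1/12) = c/12)
a(K) = 81/182 (a(K) = 505*(-1/910) + 1 = -101/182 + 1 = 81/182)
t(w, h) = √(786 - 35*h) (t(w, h) = √(-35*h + 786) = √(786 - 35*h))
t(D(-56, -42), -1615)/a(-105) = √(786 - 35*(-1615))/(81/182) = √(786 + 56525)*(182/81) = √57311*(182/81) = 182*√57311/81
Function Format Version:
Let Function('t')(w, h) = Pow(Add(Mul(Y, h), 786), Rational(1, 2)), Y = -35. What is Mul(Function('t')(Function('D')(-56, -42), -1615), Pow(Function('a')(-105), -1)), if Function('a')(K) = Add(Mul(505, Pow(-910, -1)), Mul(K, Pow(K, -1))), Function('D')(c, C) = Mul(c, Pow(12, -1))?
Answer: Mul(Rational(182, 81), Pow(57311, Rational(1, 2))) ≈ 537.90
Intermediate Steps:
Function('D')(c, C) = Mul(Rational(1, 12), c) (Function('D')(c, C) = Mul(c, Rational(1, 12)) = Mul(Rational(1, 12), c))
Function('a')(K) = Rational(81, 182) (Function('a')(K) = Add(Mul(505, Rational(-1, 910)), 1) = Add(Rational(-101, 182), 1) = Rational(81, 182))
Function('t')(w, h) = Pow(Add(786, Mul(-35, h)), Rational(1, 2)) (Function('t')(w, h) = Pow(Add(Mul(-35, h), 786), Rational(1, 2)) = Pow(Add(786, Mul(-35, h)), Rational(1, 2)))
Mul(Function('t')(Function('D')(-56, -42), -1615), Pow(Function('a')(-105), -1)) = Mul(Pow(Add(786, Mul(-35, -1615)), Rational(1, 2)), Pow(Rational(81, 182), -1)) = Mul(Pow(Add(786, 56525), Rational(1, 2)), Rational(182, 81)) = Mul(Pow(57311, Rational(1, 2)), Rational(182, 81)) = Mul(Rational(182, 81), Pow(57311, Rational(1, 2)))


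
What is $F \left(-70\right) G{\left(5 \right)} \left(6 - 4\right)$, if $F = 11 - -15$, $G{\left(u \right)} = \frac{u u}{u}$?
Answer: $-18200$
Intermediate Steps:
$G{\left(u \right)} = u$ ($G{\left(u \right)} = \frac{u^{2}}{u} = u$)
$F = 26$ ($F = 11 + 15 = 26$)
$F \left(-70\right) G{\left(5 \right)} \left(6 - 4\right) = 26 \left(-70\right) 5 \left(6 - 4\right) = - 1820 \cdot 5 \cdot 2 = \left(-1820\right) 10 = -18200$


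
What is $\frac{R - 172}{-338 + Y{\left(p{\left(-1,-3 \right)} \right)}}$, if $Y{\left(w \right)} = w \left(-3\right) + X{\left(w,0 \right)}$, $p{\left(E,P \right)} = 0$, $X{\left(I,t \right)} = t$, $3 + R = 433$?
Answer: $- \frac{129}{169} \approx -0.76331$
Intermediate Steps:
$R = 430$ ($R = -3 + 433 = 430$)
$Y{\left(w \right)} = - 3 w$ ($Y{\left(w \right)} = w \left(-3\right) + 0 = - 3 w + 0 = - 3 w$)
$\frac{R - 172}{-338 + Y{\left(p{\left(-1,-3 \right)} \right)}} = \frac{430 - 172}{-338 - 0} = \frac{258}{-338 + 0} = \frac{258}{-338} = 258 \left(- \frac{1}{338}\right) = - \frac{129}{169}$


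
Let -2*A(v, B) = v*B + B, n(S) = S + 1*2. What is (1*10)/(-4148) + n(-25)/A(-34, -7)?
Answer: 94249/479094 ≈ 0.19672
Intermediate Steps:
n(S) = 2 + S (n(S) = S + 2 = 2 + S)
A(v, B) = -B/2 - B*v/2 (A(v, B) = -(v*B + B)/2 = -(B*v + B)/2 = -(B + B*v)/2 = -B/2 - B*v/2)
(1*10)/(-4148) + n(-25)/A(-34, -7) = (1*10)/(-4148) + (2 - 25)/((-½*(-7)*(1 - 34))) = 10*(-1/4148) - 23/((-½*(-7)*(-33))) = -5/2074 - 23/(-231/2) = -5/2074 - 23*(-2/231) = -5/2074 + 46/231 = 94249/479094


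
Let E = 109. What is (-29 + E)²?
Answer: 6400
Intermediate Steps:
(-29 + E)² = (-29 + 109)² = 80² = 6400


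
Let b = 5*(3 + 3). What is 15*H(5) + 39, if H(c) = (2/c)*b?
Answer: 219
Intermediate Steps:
b = 30 (b = 5*6 = 30)
H(c) = 60/c (H(c) = (2/c)*30 = 60/c)
15*H(5) + 39 = 15*(60/5) + 39 = 15*(60*(1/5)) + 39 = 15*12 + 39 = 180 + 39 = 219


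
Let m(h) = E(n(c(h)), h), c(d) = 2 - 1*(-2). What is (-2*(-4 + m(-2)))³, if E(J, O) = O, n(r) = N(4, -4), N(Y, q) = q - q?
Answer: 1728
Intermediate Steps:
c(d) = 4 (c(d) = 2 + 2 = 4)
N(Y, q) = 0
n(r) = 0
m(h) = h
(-2*(-4 + m(-2)))³ = (-2*(-4 - 2))³ = (-2*(-6))³ = 12³ = 1728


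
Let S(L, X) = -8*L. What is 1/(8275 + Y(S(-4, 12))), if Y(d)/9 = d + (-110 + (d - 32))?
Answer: 1/7573 ≈ 0.00013205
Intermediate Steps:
Y(d) = -1278 + 18*d (Y(d) = 9*(d + (-110 + (d - 32))) = 9*(d + (-110 + (-32 + d))) = 9*(d + (-142 + d)) = 9*(-142 + 2*d) = -1278 + 18*d)
1/(8275 + Y(S(-4, 12))) = 1/(8275 + (-1278 + 18*(-8*(-4)))) = 1/(8275 + (-1278 + 18*32)) = 1/(8275 + (-1278 + 576)) = 1/(8275 - 702) = 1/7573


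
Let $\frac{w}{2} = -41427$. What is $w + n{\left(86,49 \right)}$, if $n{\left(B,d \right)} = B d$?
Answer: $-78640$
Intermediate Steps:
$w = -82854$ ($w = 2 \left(-41427\right) = -82854$)
$w + n{\left(86,49 \right)} = -82854 + 86 \cdot 49 = -82854 + 4214 = -78640$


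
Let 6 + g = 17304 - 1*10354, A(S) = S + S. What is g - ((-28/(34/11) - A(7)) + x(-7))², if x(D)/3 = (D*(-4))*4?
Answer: -26295584/289 ≈ -90988.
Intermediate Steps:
x(D) = -48*D (x(D) = 3*((D*(-4))*4) = 3*(-4*D*4) = 3*(-16*D) = -48*D)
A(S) = 2*S
g = 6944 (g = -6 + (17304 - 1*10354) = -6 + (17304 - 10354) = -6 + 6950 = 6944)
g - ((-28/(34/11) - A(7)) + x(-7))² = 6944 - ((-28/(34/11) - 2*7) - 48*(-7))² = 6944 - ((-28/(34*(1/11)) - 1*14) + 336)² = 6944 - ((-28/34/11 - 14) + 336)² = 6944 - ((-28*11/34 - 14) + 336)² = 6944 - ((-154/17 - 14) + 336)² = 6944 - (-392/17 + 336)² = 6944 - (5320/17)² = 6944 - 1*28302400/289 = 6944 - 28302400/289 = -26295584/289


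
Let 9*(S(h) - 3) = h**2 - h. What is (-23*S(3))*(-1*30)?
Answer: 2530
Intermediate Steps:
S(h) = 3 - h/9 + h**2/9 (S(h) = 3 + (h**2 - h)/9 = 3 + (-h/9 + h**2/9) = 3 - h/9 + h**2/9)
(-23*S(3))*(-1*30) = (-23*(3 - 1/9*3 + (1/9)*3**2))*(-1*30) = -23*(3 - 1/3 + (1/9)*9)*(-30) = -23*(3 - 1/3 + 1)*(-30) = -23*11/3*(-30) = -253/3*(-30) = 2530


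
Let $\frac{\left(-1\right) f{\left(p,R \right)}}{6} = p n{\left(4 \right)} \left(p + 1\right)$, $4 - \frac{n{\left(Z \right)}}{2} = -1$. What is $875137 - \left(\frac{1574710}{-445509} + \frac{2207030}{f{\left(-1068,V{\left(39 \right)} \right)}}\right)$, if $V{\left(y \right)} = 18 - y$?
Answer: $\frac{5020265656581425}{5736524904} \approx 8.7514 \cdot 10^{5}$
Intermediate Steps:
$n{\left(Z \right)} = 10$ ($n{\left(Z \right)} = 8 - -2 = 8 + 2 = 10$)
$f{\left(p,R \right)} = - 60 p \left(1 + p\right)$ ($f{\left(p,R \right)} = - 6 p 10 \left(p + 1\right) = - 6 \cdot 10 p \left(1 + p\right) = - 60 p \left(1 + p\right)$)
$875137 - \left(\frac{1574710}{-445509} + \frac{2207030}{f{\left(-1068,V{\left(39 \right)} \right)}}\right) = 875137 - \left(\frac{1574710}{-445509} + \frac{2207030}{\left(-60\right) \left(-1068\right) \left(1 - 1068\right)}\right) = 875137 - \left(1574710 \left(- \frac{1}{445509}\right) + \frac{2207030}{\left(-60\right) \left(-1068\right) \left(-1067\right)}\right) = 875137 - \left(- \frac{26690}{7551} + \frac{2207030}{-68373360}\right) = 875137 - \left(- \frac{26690}{7551} + 2207030 \left(- \frac{1}{68373360}\right)\right) = 875137 - \left(- \frac{26690}{7551} - \frac{220703}{6837336}\right) = 875137 - - \frac{20461669577}{5736524904} = 875137 + \frac{20461669577}{5736524904} = \frac{5020265656581425}{5736524904}$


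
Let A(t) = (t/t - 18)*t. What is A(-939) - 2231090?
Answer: -2215127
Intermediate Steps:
A(t) = -17*t (A(t) = (1 - 18)*t = -17*t)
A(-939) - 2231090 = -17*(-939) - 2231090 = 15963 - 2231090 = -2215127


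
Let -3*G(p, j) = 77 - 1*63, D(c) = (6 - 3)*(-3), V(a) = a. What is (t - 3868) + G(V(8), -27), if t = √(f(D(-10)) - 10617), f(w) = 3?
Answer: -11618/3 + I*√10614 ≈ -3872.7 + 103.02*I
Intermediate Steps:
D(c) = -9 (D(c) = 3*(-3) = -9)
G(p, j) = -14/3 (G(p, j) = -(77 - 1*63)/3 = -(77 - 63)/3 = -⅓*14 = -14/3)
t = I*√10614 (t = √(3 - 10617) = √(-10614) = I*√10614 ≈ 103.02*I)
(t - 3868) + G(V(8), -27) = (I*√10614 - 3868) - 14/3 = (-3868 + I*√10614) - 14/3 = -11618/3 + I*√10614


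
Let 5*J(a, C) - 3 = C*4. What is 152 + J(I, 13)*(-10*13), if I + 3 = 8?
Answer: -1278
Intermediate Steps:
I = 5 (I = -3 + 8 = 5)
J(a, C) = 3/5 + 4*C/5 (J(a, C) = 3/5 + (C*4)/5 = 3/5 + (4*C)/5 = 3/5 + 4*C/5)
152 + J(I, 13)*(-10*13) = 152 + (3/5 + (4/5)*13)*(-10*13) = 152 + (3/5 + 52/5)*(-130) = 152 + 11*(-130) = 152 - 1430 = -1278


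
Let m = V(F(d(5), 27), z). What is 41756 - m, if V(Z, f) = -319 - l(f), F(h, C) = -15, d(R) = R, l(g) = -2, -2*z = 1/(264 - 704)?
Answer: 42073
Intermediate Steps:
z = 1/880 (z = -1/(2*(264 - 704)) = -½/(-440) = -½*(-1/440) = 1/880 ≈ 0.0011364)
V(Z, f) = -317 (V(Z, f) = -319 - 1*(-2) = -319 + 2 = -317)
m = -317
41756 - m = 41756 - 1*(-317) = 41756 + 317 = 42073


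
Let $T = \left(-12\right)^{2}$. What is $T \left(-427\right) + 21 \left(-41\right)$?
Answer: $-62349$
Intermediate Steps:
$T = 144$
$T \left(-427\right) + 21 \left(-41\right) = 144 \left(-427\right) + 21 \left(-41\right) = -61488 - 861 = -62349$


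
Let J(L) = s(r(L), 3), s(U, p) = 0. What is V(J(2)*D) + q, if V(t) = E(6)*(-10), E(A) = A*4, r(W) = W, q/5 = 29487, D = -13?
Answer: 147195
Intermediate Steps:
q = 147435 (q = 5*29487 = 147435)
J(L) = 0
E(A) = 4*A
V(t) = -240 (V(t) = (4*6)*(-10) = 24*(-10) = -240)
V(J(2)*D) + q = -240 + 147435 = 147195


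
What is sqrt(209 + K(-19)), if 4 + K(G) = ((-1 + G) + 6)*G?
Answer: sqrt(471) ≈ 21.703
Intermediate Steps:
K(G) = -4 + G*(5 + G) (K(G) = -4 + ((-1 + G) + 6)*G = -4 + (5 + G)*G = -4 + G*(5 + G))
sqrt(209 + K(-19)) = sqrt(209 + (-4 + (-19)**2 + 5*(-19))) = sqrt(209 + (-4 + 361 - 95)) = sqrt(209 + 262) = sqrt(471)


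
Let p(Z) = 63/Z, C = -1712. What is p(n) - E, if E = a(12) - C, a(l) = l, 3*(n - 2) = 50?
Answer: -13765/8 ≈ -1720.6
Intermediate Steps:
n = 56/3 (n = 2 + (1/3)*50 = 2 + 50/3 = 56/3 ≈ 18.667)
E = 1724 (E = 12 - 1*(-1712) = 12 + 1712 = 1724)
p(n) - E = 63/(56/3) - 1*1724 = 63*(3/56) - 1724 = 27/8 - 1724 = -13765/8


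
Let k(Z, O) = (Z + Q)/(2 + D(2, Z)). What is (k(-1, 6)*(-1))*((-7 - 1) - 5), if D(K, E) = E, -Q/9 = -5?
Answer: 572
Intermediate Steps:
Q = 45 (Q = -9*(-5) = 45)
k(Z, O) = (45 + Z)/(2 + Z) (k(Z, O) = (Z + 45)/(2 + Z) = (45 + Z)/(2 + Z))
(k(-1, 6)*(-1))*((-7 - 1) - 5) = (((45 - 1)/(2 - 1))*(-1))*((-7 - 1) - 5) = ((44/1)*(-1))*(-8 - 5) = ((1*44)*(-1))*(-13) = (44*(-1))*(-13) = -44*(-13) = 572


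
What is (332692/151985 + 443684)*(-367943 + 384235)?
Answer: 1098628951378144/151985 ≈ 7.2285e+9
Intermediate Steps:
(332692/151985 + 443684)*(-367943 + 384235) = (332692*(1/151985) + 443684)*16292 = (332692/151985 + 443684)*16292 = (67433645432/151985)*16292 = 1098628951378144/151985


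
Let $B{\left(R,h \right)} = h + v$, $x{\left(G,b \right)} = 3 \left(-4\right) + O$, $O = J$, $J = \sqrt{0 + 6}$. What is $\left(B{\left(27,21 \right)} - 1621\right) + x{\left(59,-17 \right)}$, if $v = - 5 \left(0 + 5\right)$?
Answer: $-1637 + \sqrt{6} \approx -1634.6$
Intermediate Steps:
$v = -25$ ($v = \left(-5\right) 5 = -25$)
$J = \sqrt{6} \approx 2.4495$
$O = \sqrt{6} \approx 2.4495$
$x{\left(G,b \right)} = -12 + \sqrt{6}$ ($x{\left(G,b \right)} = 3 \left(-4\right) + \sqrt{6} = -12 + \sqrt{6}$)
$B{\left(R,h \right)} = -25 + h$ ($B{\left(R,h \right)} = h - 25 = -25 + h$)
$\left(B{\left(27,21 \right)} - 1621\right) + x{\left(59,-17 \right)} = \left(\left(-25 + 21\right) - 1621\right) - \left(12 - \sqrt{6}\right) = \left(-4 - 1621\right) - \left(12 - \sqrt{6}\right) = -1625 - \left(12 - \sqrt{6}\right) = -1637 + \sqrt{6}$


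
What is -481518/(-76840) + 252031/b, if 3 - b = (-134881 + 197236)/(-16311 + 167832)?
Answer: 122273080898941/1255719280 ≈ 97373.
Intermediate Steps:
b = 130736/50507 (b = 3 - (-134881 + 197236)/(-16311 + 167832) = 3 - 62355/151521 = 3 - 1*20785/50507 = 3 - 20785/50507 = 130736/50507 ≈ 2.5885)
-481518/(-76840) + 252031/b = -481518/(-76840) + 252031/(130736/50507) = -481518*(-1/76840) + 252031*(50507/130736) = 240759/38420 + 12729329717/130736 = 122273080898941/1255719280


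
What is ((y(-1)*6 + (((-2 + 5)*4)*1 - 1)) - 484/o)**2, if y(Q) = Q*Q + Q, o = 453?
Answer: 20241001/205209 ≈ 98.636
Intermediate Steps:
y(Q) = Q + Q**2 (y(Q) = Q**2 + Q = Q + Q**2)
((y(-1)*6 + (((-2 + 5)*4)*1 - 1)) - 484/o)**2 = ((-(1 - 1)*6 + (((-2 + 5)*4)*1 - 1)) - 484/453)**2 = ((-1*0*6 + ((3*4)*1 - 1)) - 484*1/453)**2 = ((0*6 + (12*1 - 1)) - 484/453)**2 = ((0 + (12 - 1)) - 484/453)**2 = ((0 + 11) - 484/453)**2 = (11 - 484/453)**2 = (4499/453)**2 = 20241001/205209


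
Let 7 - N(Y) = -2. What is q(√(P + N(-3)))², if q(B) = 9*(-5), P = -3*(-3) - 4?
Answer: 2025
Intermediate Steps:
N(Y) = 9 (N(Y) = 7 - 1*(-2) = 7 + 2 = 9)
P = 5 (P = 9 - 4 = 5)
q(B) = -45
q(√(P + N(-3)))² = (-45)² = 2025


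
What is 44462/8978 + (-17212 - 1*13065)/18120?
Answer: 266912267/81340680 ≈ 3.2814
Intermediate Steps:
44462/8978 + (-17212 - 1*13065)/18120 = 44462*(1/8978) + (-17212 - 13065)*(1/18120) = 22231/4489 - 30277*1/18120 = 22231/4489 - 30277/18120 = 266912267/81340680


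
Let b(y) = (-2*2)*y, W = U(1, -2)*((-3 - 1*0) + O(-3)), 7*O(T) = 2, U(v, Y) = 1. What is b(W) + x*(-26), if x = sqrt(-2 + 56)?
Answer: 76/7 - 78*sqrt(6) ≈ -180.20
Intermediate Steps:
x = 3*sqrt(6) (x = sqrt(54) = 3*sqrt(6) ≈ 7.3485)
O(T) = 2/7 (O(T) = (1/7)*2 = 2/7)
W = -19/7 (W = 1*((-3 - 1*0) + 2/7) = 1*((-3 + 0) + 2/7) = 1*(-3 + 2/7) = 1*(-19/7) = -19/7 ≈ -2.7143)
b(y) = -4*y
b(W) + x*(-26) = -4*(-19/7) + (3*sqrt(6))*(-26) = 76/7 - 78*sqrt(6)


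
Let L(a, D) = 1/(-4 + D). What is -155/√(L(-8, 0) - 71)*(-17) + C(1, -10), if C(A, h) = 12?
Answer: 12 - 1054*I*√285/57 ≈ 12.0 - 312.17*I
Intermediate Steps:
-155/√(L(-8, 0) - 71)*(-17) + C(1, -10) = -155/√(1/(-4 + 0) - 71)*(-17) + 12 = -155/√(1/(-4) - 71)*(-17) + 12 = -155/√(-¼ - 71)*(-17) + 12 = -155*(-2*I*√285/285)*(-17) + 12 = -(-62)*I*√285/57*(-17) + 12 = (62*I*√285/57)*(-17) + 12 = -1054*I*√285/57 + 12 = 12 - 1054*I*√285/57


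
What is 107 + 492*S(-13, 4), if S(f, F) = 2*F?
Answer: 4043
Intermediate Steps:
107 + 492*S(-13, 4) = 107 + 492*(2*4) = 107 + 492*8 = 107 + 3936 = 4043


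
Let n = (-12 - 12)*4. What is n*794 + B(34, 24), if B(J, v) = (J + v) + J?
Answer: -76132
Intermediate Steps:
n = -96 (n = -24*4 = -96)
B(J, v) = v + 2*J
n*794 + B(34, 24) = -96*794 + (24 + 2*34) = -76224 + (24 + 68) = -76224 + 92 = -76132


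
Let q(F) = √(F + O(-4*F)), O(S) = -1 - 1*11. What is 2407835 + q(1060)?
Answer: 2407835 + 2*√262 ≈ 2.4079e+6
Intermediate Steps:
O(S) = -12 (O(S) = -1 - 11 = -12)
q(F) = √(-12 + F) (q(F) = √(F - 12) = √(-12 + F))
2407835 + q(1060) = 2407835 + √(-12 + 1060) = 2407835 + √1048 = 2407835 + 2*√262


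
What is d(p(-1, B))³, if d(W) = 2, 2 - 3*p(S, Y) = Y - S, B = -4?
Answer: 8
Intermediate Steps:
p(S, Y) = ⅔ - Y/3 + S/3 (p(S, Y) = ⅔ - (Y - S)/3 = ⅔ + (-Y/3 + S/3) = ⅔ - Y/3 + S/3)
d(p(-1, B))³ = 2³ = 8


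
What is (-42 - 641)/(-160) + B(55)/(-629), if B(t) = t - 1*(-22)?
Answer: 417287/100640 ≈ 4.1463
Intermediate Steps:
B(t) = 22 + t (B(t) = t + 22 = 22 + t)
(-42 - 641)/(-160) + B(55)/(-629) = (-42 - 641)/(-160) + (22 + 55)/(-629) = -683*(-1/160) + 77*(-1/629) = 683/160 - 77/629 = 417287/100640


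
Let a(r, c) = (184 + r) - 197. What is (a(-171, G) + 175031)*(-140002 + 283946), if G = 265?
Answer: 25168176568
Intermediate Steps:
a(r, c) = -13 + r
(a(-171, G) + 175031)*(-140002 + 283946) = ((-13 - 171) + 175031)*(-140002 + 283946) = (-184 + 175031)*143944 = 174847*143944 = 25168176568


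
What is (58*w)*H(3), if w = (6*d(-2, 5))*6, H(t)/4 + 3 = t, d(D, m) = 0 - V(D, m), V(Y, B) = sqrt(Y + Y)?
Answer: 0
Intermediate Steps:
V(Y, B) = sqrt(2)*sqrt(Y) (V(Y, B) = sqrt(2*Y) = sqrt(2)*sqrt(Y))
d(D, m) = -sqrt(2)*sqrt(D) (d(D, m) = 0 - sqrt(2)*sqrt(D) = -sqrt(2)*sqrt(D))
H(t) = -12 + 4*t
w = -72*I (w = (6*(-sqrt(2)*sqrt(-2)))*6 = (6*(-sqrt(2)*I*sqrt(2)))*6 = (6*(-2*I))*6 = -12*I*6 = -72*I ≈ -72.0*I)
(58*w)*H(3) = (58*(-72*I))*(-12 + 4*3) = (-4176*I)*(-12 + 12) = -4176*I*0 = 0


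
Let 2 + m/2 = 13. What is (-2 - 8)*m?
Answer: -220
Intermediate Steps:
m = 22 (m = -4 + 2*13 = -4 + 26 = 22)
(-2 - 8)*m = (-2 - 8)*22 = -10*22 = -220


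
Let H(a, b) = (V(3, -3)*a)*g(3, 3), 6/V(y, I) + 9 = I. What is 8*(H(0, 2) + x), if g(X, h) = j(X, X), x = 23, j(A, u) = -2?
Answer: 184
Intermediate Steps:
V(y, I) = 6/(-9 + I)
g(X, h) = -2
H(a, b) = a (H(a, b) = ((6/(-9 - 3))*a)*(-2) = ((6/(-12))*a)*(-2) = ((6*(-1/12))*a)*(-2) = -a/2*(-2) = a)
8*(H(0, 2) + x) = 8*(0 + 23) = 8*23 = 184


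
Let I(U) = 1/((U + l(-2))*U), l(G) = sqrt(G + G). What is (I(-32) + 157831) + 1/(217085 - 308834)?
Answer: 57923346029/366996 + I/16448 ≈ 1.5783e+5 + 6.0798e-5*I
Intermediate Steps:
l(G) = sqrt(2)*sqrt(G) (l(G) = sqrt(2*G) = sqrt(2)*sqrt(G))
I(U) = 1/(U*(U + 2*I)) (I(U) = 1/((U + sqrt(2)*sqrt(-2))*U) = 1/((U + sqrt(2)*(I*sqrt(2)))*U) = 1/((U + 2*I)*U) = 1/(U*(U + 2*I)))
(I(-32) + 157831) + 1/(217085 - 308834) = (1/((-32)*(-32 + 2*I)) + 157831) + 1/(217085 - 308834) = (-(-32 - 2*I)/32896 + 157831) + 1/(-91749) = (-(-32 - 2*I)/32896 + 157831) - 1/91749 = (157831 - (-32 - 2*I)/32896) - 1/91749 = 14480836418/91749 - (-32 - 2*I)/32896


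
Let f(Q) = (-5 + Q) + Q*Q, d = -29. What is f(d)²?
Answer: 651249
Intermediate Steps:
f(Q) = -5 + Q + Q² (f(Q) = (-5 + Q) + Q² = -5 + Q + Q²)
f(d)² = (-5 - 29 + (-29)²)² = (-5 - 29 + 841)² = 807² = 651249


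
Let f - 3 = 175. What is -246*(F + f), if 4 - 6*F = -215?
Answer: -52767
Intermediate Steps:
F = 73/2 (F = ⅔ - ⅙*(-215) = ⅔ + 215/6 = 73/2 ≈ 36.500)
f = 178 (f = 3 + 175 = 178)
-246*(F + f) = -246*(73/2 + 178) = -246*429/2 = -52767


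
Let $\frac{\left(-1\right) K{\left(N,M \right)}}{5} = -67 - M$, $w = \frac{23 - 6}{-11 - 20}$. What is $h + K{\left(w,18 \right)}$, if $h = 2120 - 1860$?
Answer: $685$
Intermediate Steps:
$w = - \frac{17}{31}$ ($w = \frac{17}{-31} = 17 \left(- \frac{1}{31}\right) = - \frac{17}{31} \approx -0.54839$)
$K{\left(N,M \right)} = 335 + 5 M$ ($K{\left(N,M \right)} = - 5 \left(-67 - M\right) = 335 + 5 M$)
$h = 260$
$h + K{\left(w,18 \right)} = 260 + \left(335 + 5 \cdot 18\right) = 260 + \left(335 + 90\right) = 260 + 425 = 685$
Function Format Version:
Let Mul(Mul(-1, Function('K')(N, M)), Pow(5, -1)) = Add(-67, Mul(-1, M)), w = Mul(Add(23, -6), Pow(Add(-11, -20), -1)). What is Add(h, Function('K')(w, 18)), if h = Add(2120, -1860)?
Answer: 685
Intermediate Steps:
w = Rational(-17, 31) (w = Mul(17, Pow(-31, -1)) = Mul(17, Rational(-1, 31)) = Rational(-17, 31) ≈ -0.54839)
Function('K')(N, M) = Add(335, Mul(5, M)) (Function('K')(N, M) = Mul(-5, Add(-67, Mul(-1, M))) = Add(335, Mul(5, M)))
h = 260
Add(h, Function('K')(w, 18)) = Add(260, Add(335, Mul(5, 18))) = Add(260, Add(335, 90)) = Add(260, 425) = 685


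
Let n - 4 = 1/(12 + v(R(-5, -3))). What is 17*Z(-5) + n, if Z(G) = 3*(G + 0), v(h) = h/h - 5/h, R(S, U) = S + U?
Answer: -27351/109 ≈ -250.93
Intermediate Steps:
v(h) = 1 - 5/h
Z(G) = 3*G
n = 444/109 (n = 4 + 1/(12 + (-5 + (-5 - 3))/(-5 - 3)) = 4 + 1/(12 + (-5 - 8)/(-8)) = 4 + 1/(12 - ⅛*(-13)) = 4 + 1/(12 + 13/8) = 4 + 1/(109/8) = 4 + 8/109 = 444/109 ≈ 4.0734)
17*Z(-5) + n = 17*(3*(-5)) + 444/109 = 17*(-15) + 444/109 = -255 + 444/109 = -27351/109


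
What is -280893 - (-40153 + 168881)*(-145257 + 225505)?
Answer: -10330445437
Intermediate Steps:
-280893 - (-40153 + 168881)*(-145257 + 225505) = -280893 - 128728*80248 = -280893 - 1*10330164544 = -280893 - 10330164544 = -10330445437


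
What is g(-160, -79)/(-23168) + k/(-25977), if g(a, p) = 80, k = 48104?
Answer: -9969211/5373528 ≈ -1.8552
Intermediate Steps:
g(-160, -79)/(-23168) + k/(-25977) = 80/(-23168) + 48104/(-25977) = 80*(-1/23168) + 48104*(-1/25977) = -5/1448 - 6872/3711 = -9969211/5373528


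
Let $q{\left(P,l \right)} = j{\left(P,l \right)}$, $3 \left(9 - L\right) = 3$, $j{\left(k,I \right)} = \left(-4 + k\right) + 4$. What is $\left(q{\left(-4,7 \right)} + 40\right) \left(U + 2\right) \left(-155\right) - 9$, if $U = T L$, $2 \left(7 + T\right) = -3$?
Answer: $368271$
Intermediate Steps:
$T = - \frac{17}{2}$ ($T = -7 + \frac{1}{2} \left(-3\right) = -7 - \frac{3}{2} = - \frac{17}{2} \approx -8.5$)
$j{\left(k,I \right)} = k$
$L = 8$ ($L = 9 - 1 = 8$)
$U = -68$ ($U = \left(- \frac{17}{2}\right) 8 = -68$)
$q{\left(P,l \right)} = P$
$\left(q{\left(-4,7 \right)} + 40\right) \left(U + 2\right) \left(-155\right) - 9 = \left(-4 + 40\right) \left(-68 + 2\right) \left(-155\right) - 9 = 36 \left(-66\right) \left(-155\right) - 9 = \left(-2376\right) \left(-155\right) - 9 = 368280 - 9 = 368271$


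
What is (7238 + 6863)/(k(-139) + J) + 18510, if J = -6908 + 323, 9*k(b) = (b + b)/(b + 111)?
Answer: 15353582484/829571 ≈ 18508.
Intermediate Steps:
k(b) = 2*b/(9*(111 + b)) (k(b) = ((b + b)/(b + 111))/9 = ((2*b)/(111 + b))/9 = (2*b/(111 + b))/9 = 2*b/(9*(111 + b)))
J = -6585
(7238 + 6863)/(k(-139) + J) + 18510 = (7238 + 6863)/((2/9)*(-139)/(111 - 139) - 6585) + 18510 = 14101/((2/9)*(-139)/(-28) - 6585) + 18510 = 14101/((2/9)*(-139)*(-1/28) - 6585) + 18510 = 14101/(139/126 - 6585) + 18510 = 14101/(-829571/126) + 18510 = 14101*(-126/829571) + 18510 = -1776726/829571 + 18510 = 15353582484/829571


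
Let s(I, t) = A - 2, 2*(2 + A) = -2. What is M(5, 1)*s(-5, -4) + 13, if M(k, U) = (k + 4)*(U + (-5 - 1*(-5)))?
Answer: -32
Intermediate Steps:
A = -3 (A = -2 + (1/2)*(-2) = -2 - 1 = -3)
s(I, t) = -5 (s(I, t) = -3 - 2 = -5)
M(k, U) = U*(4 + k) (M(k, U) = (4 + k)*(U + (-5 + 5)) = (4 + k)*(U + 0) = (4 + k)*U = U*(4 + k))
M(5, 1)*s(-5, -4) + 13 = (1*(4 + 5))*(-5) + 13 = (1*9)*(-5) + 13 = 9*(-5) + 13 = -45 + 13 = -32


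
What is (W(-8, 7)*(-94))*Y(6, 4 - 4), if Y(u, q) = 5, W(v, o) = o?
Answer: -3290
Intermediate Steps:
(W(-8, 7)*(-94))*Y(6, 4 - 4) = (7*(-94))*5 = -658*5 = -3290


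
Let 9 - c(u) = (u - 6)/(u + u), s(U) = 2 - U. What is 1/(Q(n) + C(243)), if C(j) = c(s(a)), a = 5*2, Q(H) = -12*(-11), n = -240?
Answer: 8/1121 ≈ 0.0071365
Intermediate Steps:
Q(H) = 132
a = 10
c(u) = 9 - (-6 + u)/(2*u) (c(u) = 9 - (u - 6)/(u + u) = 9 - (-6 + u)/(2*u))
C(j) = 65/8 (C(j) = 17/2 + 3/(2 - 1*10) = 17/2 + 3/(2 - 10) = 17/2 + 3/(-8) = 17/2 + 3*(-⅛) = 17/2 - 3/8 = 65/8)
1/(Q(n) + C(243)) = 1/(132 + 65/8) = 1/(1121/8) = 8/1121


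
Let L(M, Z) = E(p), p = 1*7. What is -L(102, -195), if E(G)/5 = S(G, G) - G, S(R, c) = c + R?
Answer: -35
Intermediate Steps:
S(R, c) = R + c
p = 7
E(G) = 5*G (E(G) = 5*((G + G) - G) = 5*(2*G - G) = 5*G)
L(M, Z) = 35 (L(M, Z) = 5*7 = 35)
-L(102, -195) = -1*35 = -35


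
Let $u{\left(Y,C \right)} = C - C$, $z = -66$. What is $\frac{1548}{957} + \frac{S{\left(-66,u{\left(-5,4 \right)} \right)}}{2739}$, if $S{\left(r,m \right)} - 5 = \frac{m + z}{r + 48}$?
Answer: $\frac{386206}{238293} \approx 1.6207$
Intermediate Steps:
$u{\left(Y,C \right)} = 0$
$S{\left(r,m \right)} = 5 + \frac{-66 + m}{48 + r}$ ($S{\left(r,m \right)} = 5 + \frac{m - 66}{r + 48} = 5 + \frac{-66 + m}{48 + r}$)
$\frac{1548}{957} + \frac{S{\left(-66,u{\left(-5,4 \right)} \right)}}{2739} = \frac{1548}{957} + \frac{\frac{1}{48 - 66} \left(174 + 0 + 5 \left(-66\right)\right)}{2739} = 1548 \cdot \frac{1}{957} + \frac{174 + 0 - 330}{-18} \cdot \frac{1}{2739} = \frac{516}{319} + \left(- \frac{1}{18}\right) \left(-156\right) \frac{1}{2739} = \frac{516}{319} + \frac{26}{3} \cdot \frac{1}{2739} = \frac{516}{319} + \frac{26}{8217} = \frac{386206}{238293}$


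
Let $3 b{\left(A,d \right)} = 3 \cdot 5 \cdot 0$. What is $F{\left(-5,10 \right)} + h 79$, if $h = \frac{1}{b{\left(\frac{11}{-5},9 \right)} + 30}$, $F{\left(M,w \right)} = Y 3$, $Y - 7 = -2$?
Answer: $\frac{529}{30} \approx 17.633$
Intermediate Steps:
$Y = 5$ ($Y = 7 - 2 = 5$)
$F{\left(M,w \right)} = 15$ ($F{\left(M,w \right)} = 5 \cdot 3 = 15$)
$b{\left(A,d \right)} = 0$ ($b{\left(A,d \right)} = \frac{3 \cdot 5 \cdot 0}{3} = \frac{15 \cdot 0}{3} = \frac{1}{3} \cdot 0 = 0$)
$h = \frac{1}{30}$ ($h = \frac{1}{0 + 30} = \frac{1}{30} \approx 0.033333$)
$F{\left(-5,10 \right)} + h 79 = 15 + \frac{1}{30} \cdot 79 = 15 + \frac{79}{30} = \frac{529}{30}$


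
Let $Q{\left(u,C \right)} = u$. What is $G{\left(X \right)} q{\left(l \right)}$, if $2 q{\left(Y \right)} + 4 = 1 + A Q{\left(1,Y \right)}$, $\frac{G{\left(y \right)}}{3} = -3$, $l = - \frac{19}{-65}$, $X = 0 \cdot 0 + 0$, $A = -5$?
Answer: $36$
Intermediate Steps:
$X = 0$ ($X = 0 + 0 = 0$)
$l = \frac{19}{65}$ ($l = \left(-19\right) \left(- \frac{1}{65}\right) = \frac{19}{65} \approx 0.29231$)
$G{\left(y \right)} = -9$ ($G{\left(y \right)} = 3 \left(-3\right) = -9$)
$q{\left(Y \right)} = -4$ ($q{\left(Y \right)} = -2 + \frac{1 - 5}{2} = -2 + \frac{1}{2} \left(-4\right) = -2 - 2 = -4$)
$G{\left(X \right)} q{\left(l \right)} = \left(-9\right) \left(-4\right) = 36$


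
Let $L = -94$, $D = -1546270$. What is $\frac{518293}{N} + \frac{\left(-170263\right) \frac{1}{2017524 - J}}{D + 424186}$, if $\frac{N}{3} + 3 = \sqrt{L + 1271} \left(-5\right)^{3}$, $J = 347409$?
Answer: $\frac{242822260888998097}{8616046444572077640} - \frac{64786625 \sqrt{1177}}{55171848} \approx -40.258$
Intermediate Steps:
$N = -9 - 375 \sqrt{1177}$ ($N = -9 + 3 \sqrt{-94 + 1271} \left(-5\right)^{3} = -9 + 3 \sqrt{1177} \left(-125\right) = -9 + 3 \left(- 125 \sqrt{1177}\right) = -9 - 375 \sqrt{1177} \approx -12874.0$)
$\frac{518293}{N} + \frac{\left(-170263\right) \frac{1}{2017524 - J}}{D + 424186} = \frac{518293}{-9 - 375 \sqrt{1177}} + \frac{\left(-170263\right) \frac{1}{2017524 - 347409}}{-1546270 + 424186} = \frac{518293}{-9 - 375 \sqrt{1177}} + \frac{\left(-170263\right) \frac{1}{2017524 - 347409}}{-1122084} = \frac{518293}{-9 - 375 \sqrt{1177}} + - \frac{170263}{1670115} \left(- \frac{1}{1122084}\right) = \frac{518293}{-9 - 375 \sqrt{1177}} + \left(-170263\right) \frac{1}{1670115} \left(- \frac{1}{1122084}\right) = \frac{518293}{-9 - 375 \sqrt{1177}} - - \frac{170263}{1874009319660} = \frac{518293}{-9 - 375 \sqrt{1177}} + \frac{170263}{1874009319660} = \frac{170263}{1874009319660} + \frac{518293}{-9 - 375 \sqrt{1177}}$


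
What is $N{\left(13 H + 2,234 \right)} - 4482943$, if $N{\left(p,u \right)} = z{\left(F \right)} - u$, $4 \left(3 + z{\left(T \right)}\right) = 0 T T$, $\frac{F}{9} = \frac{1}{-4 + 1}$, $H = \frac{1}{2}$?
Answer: $-4483180$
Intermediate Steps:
$H = \frac{1}{2} \approx 0.5$
$F = -3$ ($F = \frac{9}{-4 + 1} = \frac{9}{-3} = 9 \left(- \frac{1}{3}\right) = -3$)
$z{\left(T \right)} = -3$ ($z{\left(T \right)} = -3 + \frac{0 T T}{4} = -3 + \frac{0 T}{4} = -3 + \frac{1}{4} \cdot 0 = -3 + 0 = -3$)
$N{\left(p,u \right)} = -3 - u$
$N{\left(13 H + 2,234 \right)} - 4482943 = \left(-3 - 234\right) - 4482943 = -237 - 4482943 = -4483180$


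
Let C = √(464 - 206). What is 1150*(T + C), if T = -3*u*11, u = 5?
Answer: -189750 + 1150*√258 ≈ -1.7128e+5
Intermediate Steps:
C = √258 ≈ 16.062
T = -165 (T = -3*5*11 = -15*11 = -165)
1150*(T + C) = 1150*(-165 + √258) = -189750 + 1150*√258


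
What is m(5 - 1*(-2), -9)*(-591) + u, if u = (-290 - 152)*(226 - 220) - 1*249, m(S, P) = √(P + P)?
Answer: -2901 - 1773*I*√2 ≈ -2901.0 - 2507.4*I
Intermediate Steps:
m(S, P) = √2*√P (m(S, P) = √(2*P) = √2*√P)
u = -2901 (u = -442*6 - 249 = -2652 - 249 = -2901)
m(5 - 1*(-2), -9)*(-591) + u = (√2*√(-9))*(-591) - 2901 = (√2*(3*I))*(-591) - 2901 = (3*I*√2)*(-591) - 2901 = -1773*I*√2 - 2901 = -2901 - 1773*I*√2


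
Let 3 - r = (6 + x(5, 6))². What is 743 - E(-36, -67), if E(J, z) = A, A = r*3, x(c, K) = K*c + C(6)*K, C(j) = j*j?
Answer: 191246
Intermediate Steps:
C(j) = j²
x(c, K) = 36*K + K*c (x(c, K) = K*c + 6²*K = K*c + 36*K = 36*K + K*c)
r = -63501 (r = 3 - (6 + 6*(36 + 5))² = 3 - (6 + 6*41)² = 3 - (6 + 246)² = 3 - 1*252² = 3 - 1*63504 = 3 - 63504 = -63501)
A = -190503 (A = -63501*3 = -190503)
E(J, z) = -190503
743 - E(-36, -67) = 743 - 1*(-190503) = 743 + 190503 = 191246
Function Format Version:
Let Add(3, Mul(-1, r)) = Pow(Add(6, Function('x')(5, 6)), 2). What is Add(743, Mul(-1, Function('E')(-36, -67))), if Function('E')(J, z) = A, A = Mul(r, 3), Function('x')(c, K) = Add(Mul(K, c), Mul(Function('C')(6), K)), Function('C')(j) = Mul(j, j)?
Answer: 191246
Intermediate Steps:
Function('C')(j) = Pow(j, 2)
Function('x')(c, K) = Add(Mul(36, K), Mul(K, c)) (Function('x')(c, K) = Add(Mul(K, c), Mul(Pow(6, 2), K)) = Add(Mul(K, c), Mul(36, K)) = Add(Mul(36, K), Mul(K, c)))
r = -63501 (r = Add(3, Mul(-1, Pow(Add(6, Mul(6, Add(36, 5))), 2))) = Add(3, Mul(-1, Pow(Add(6, Mul(6, 41)), 2))) = Add(3, Mul(-1, Pow(Add(6, 246), 2))) = Add(3, Mul(-1, Pow(252, 2))) = Add(3, Mul(-1, 63504)) = Add(3, -63504) = -63501)
A = -190503 (A = Mul(-63501, 3) = -190503)
Function('E')(J, z) = -190503
Add(743, Mul(-1, Function('E')(-36, -67))) = Add(743, Mul(-1, -190503)) = Add(743, 190503) = 191246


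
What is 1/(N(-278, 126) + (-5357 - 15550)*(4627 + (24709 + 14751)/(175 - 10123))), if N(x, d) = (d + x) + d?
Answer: -829/80125987550 ≈ -1.0346e-8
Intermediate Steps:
N(x, d) = x + 2*d
1/(N(-278, 126) + (-5357 - 15550)*(4627 + (24709 + 14751)/(175 - 10123))) = 1/((-278 + 2*126) + (-5357 - 15550)*(4627 + (24709 + 14751)/(175 - 10123))) = 1/((-278 + 252) - 20907*(4627 + 39460/(-9948))) = 1/(-26 - 20907*(4627 + 39460*(-1/9948))) = 1/(-26 - 20907*(4627 - 9865/2487)) = 1/(-26 - 20907*11497484/2487) = 1/(-26 - 80125965996/829) = 1/(-80125987550/829) = -829/80125987550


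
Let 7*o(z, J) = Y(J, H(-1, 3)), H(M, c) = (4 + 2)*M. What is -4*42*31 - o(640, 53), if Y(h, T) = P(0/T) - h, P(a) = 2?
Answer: -36405/7 ≈ -5200.7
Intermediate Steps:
H(M, c) = 6*M
Y(h, T) = 2 - h
o(z, J) = 2/7 - J/7 (o(z, J) = (2 - J)/7 = 2/7 - J/7)
-4*42*31 - o(640, 53) = -4*42*31 - (2/7 - ⅐*53) = -168*31 - (2/7 - 53/7) = -5208 - 1*(-51/7) = -5208 + 51/7 = -36405/7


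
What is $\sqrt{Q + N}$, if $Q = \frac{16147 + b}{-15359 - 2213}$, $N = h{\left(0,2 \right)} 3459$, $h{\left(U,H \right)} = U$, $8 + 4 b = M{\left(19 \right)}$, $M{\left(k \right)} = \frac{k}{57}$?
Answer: $\frac{i \sqrt{2553312639}}{52716} \approx 0.95854 i$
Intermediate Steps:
$M{\left(k \right)} = \frac{k}{57}$ ($M{\left(k \right)} = k \frac{1}{57} = \frac{k}{57}$)
$b = - \frac{23}{12}$ ($b = -2 + \frac{\frac{1}{57} \cdot 19}{4} = -2 + \frac{1}{4} \cdot \frac{1}{3} = -2 + \frac{1}{12} = - \frac{23}{12} \approx -1.9167$)
$N = 0$ ($N = 0 \cdot 3459 = 0$)
$Q = - \frac{193741}{210864}$ ($Q = \frac{16147 - \frac{23}{12}}{-15359 - 2213} = \frac{193741}{12 \left(-17572\right)} = \frac{193741}{12} \left(- \frac{1}{17572}\right) = - \frac{193741}{210864} \approx -0.9188$)
$\sqrt{Q + N} = \sqrt{- \frac{193741}{210864} + 0} = \sqrt{- \frac{193741}{210864}} = \frac{i \sqrt{2553312639}}{52716}$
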